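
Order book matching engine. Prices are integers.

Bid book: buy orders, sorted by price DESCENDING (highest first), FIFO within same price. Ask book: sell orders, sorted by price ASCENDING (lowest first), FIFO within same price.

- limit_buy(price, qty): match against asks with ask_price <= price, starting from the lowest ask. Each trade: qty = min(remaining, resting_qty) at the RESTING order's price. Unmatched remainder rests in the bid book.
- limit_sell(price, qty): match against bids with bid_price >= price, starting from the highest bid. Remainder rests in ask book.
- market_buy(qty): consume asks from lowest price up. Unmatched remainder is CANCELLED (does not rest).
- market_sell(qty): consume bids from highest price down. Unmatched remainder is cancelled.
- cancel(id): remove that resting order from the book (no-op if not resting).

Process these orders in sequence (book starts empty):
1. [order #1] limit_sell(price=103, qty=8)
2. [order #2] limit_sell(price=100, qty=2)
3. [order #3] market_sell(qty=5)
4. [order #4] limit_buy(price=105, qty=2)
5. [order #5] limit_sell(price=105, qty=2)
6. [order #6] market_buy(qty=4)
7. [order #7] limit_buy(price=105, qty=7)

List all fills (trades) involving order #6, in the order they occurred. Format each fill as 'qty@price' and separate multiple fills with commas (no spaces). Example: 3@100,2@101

Answer: 4@103

Derivation:
After op 1 [order #1] limit_sell(price=103, qty=8): fills=none; bids=[-] asks=[#1:8@103]
After op 2 [order #2] limit_sell(price=100, qty=2): fills=none; bids=[-] asks=[#2:2@100 #1:8@103]
After op 3 [order #3] market_sell(qty=5): fills=none; bids=[-] asks=[#2:2@100 #1:8@103]
After op 4 [order #4] limit_buy(price=105, qty=2): fills=#4x#2:2@100; bids=[-] asks=[#1:8@103]
After op 5 [order #5] limit_sell(price=105, qty=2): fills=none; bids=[-] asks=[#1:8@103 #5:2@105]
After op 6 [order #6] market_buy(qty=4): fills=#6x#1:4@103; bids=[-] asks=[#1:4@103 #5:2@105]
After op 7 [order #7] limit_buy(price=105, qty=7): fills=#7x#1:4@103 #7x#5:2@105; bids=[#7:1@105] asks=[-]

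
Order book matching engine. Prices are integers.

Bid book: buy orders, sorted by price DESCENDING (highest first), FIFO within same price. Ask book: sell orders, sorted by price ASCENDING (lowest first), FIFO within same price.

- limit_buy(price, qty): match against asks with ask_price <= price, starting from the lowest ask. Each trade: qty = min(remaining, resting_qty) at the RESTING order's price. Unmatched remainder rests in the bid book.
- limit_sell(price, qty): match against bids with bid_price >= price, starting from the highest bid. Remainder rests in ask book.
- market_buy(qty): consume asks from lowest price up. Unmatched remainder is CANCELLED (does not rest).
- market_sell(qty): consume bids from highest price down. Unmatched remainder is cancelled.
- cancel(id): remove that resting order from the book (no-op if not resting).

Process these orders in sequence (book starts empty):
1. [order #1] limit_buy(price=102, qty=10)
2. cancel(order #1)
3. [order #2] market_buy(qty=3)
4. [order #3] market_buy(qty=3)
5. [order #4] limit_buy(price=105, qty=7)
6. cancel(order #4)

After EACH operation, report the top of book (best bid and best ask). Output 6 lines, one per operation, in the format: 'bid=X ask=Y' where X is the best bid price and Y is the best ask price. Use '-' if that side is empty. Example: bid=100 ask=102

After op 1 [order #1] limit_buy(price=102, qty=10): fills=none; bids=[#1:10@102] asks=[-]
After op 2 cancel(order #1): fills=none; bids=[-] asks=[-]
After op 3 [order #2] market_buy(qty=3): fills=none; bids=[-] asks=[-]
After op 4 [order #3] market_buy(qty=3): fills=none; bids=[-] asks=[-]
After op 5 [order #4] limit_buy(price=105, qty=7): fills=none; bids=[#4:7@105] asks=[-]
After op 6 cancel(order #4): fills=none; bids=[-] asks=[-]

Answer: bid=102 ask=-
bid=- ask=-
bid=- ask=-
bid=- ask=-
bid=105 ask=-
bid=- ask=-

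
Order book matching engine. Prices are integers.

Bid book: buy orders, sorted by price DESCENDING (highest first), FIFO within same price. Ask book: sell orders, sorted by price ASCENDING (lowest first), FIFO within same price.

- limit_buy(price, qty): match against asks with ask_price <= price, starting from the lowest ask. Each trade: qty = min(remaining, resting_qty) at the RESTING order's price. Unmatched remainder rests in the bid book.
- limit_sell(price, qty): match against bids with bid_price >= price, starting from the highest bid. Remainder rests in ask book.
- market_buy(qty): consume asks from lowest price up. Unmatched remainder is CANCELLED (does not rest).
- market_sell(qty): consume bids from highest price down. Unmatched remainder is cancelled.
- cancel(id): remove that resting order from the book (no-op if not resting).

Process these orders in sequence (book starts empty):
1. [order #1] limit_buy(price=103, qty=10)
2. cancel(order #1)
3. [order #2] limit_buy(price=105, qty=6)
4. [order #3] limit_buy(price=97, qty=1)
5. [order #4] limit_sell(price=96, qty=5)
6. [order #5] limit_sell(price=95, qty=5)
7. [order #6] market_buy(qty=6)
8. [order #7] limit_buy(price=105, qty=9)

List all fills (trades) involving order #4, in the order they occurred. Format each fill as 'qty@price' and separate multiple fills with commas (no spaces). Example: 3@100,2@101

Answer: 5@105

Derivation:
After op 1 [order #1] limit_buy(price=103, qty=10): fills=none; bids=[#1:10@103] asks=[-]
After op 2 cancel(order #1): fills=none; bids=[-] asks=[-]
After op 3 [order #2] limit_buy(price=105, qty=6): fills=none; bids=[#2:6@105] asks=[-]
After op 4 [order #3] limit_buy(price=97, qty=1): fills=none; bids=[#2:6@105 #3:1@97] asks=[-]
After op 5 [order #4] limit_sell(price=96, qty=5): fills=#2x#4:5@105; bids=[#2:1@105 #3:1@97] asks=[-]
After op 6 [order #5] limit_sell(price=95, qty=5): fills=#2x#5:1@105 #3x#5:1@97; bids=[-] asks=[#5:3@95]
After op 7 [order #6] market_buy(qty=6): fills=#6x#5:3@95; bids=[-] asks=[-]
After op 8 [order #7] limit_buy(price=105, qty=9): fills=none; bids=[#7:9@105] asks=[-]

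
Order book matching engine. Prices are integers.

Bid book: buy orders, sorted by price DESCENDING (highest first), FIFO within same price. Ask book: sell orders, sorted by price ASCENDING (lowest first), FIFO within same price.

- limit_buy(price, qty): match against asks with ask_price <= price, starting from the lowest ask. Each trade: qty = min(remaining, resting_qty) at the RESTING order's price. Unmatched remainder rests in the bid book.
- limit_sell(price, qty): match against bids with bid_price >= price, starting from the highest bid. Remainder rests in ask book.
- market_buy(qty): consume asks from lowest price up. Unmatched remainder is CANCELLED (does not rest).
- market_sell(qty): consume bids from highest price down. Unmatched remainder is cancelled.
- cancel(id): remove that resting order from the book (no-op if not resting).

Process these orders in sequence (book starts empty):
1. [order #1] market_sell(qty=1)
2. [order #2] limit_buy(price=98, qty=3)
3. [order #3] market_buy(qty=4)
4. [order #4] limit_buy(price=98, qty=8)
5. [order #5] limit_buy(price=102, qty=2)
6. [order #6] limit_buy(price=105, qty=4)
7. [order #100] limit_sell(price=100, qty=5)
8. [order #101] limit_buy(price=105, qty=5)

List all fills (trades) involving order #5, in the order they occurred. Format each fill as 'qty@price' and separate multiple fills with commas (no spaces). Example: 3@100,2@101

Answer: 1@102

Derivation:
After op 1 [order #1] market_sell(qty=1): fills=none; bids=[-] asks=[-]
After op 2 [order #2] limit_buy(price=98, qty=3): fills=none; bids=[#2:3@98] asks=[-]
After op 3 [order #3] market_buy(qty=4): fills=none; bids=[#2:3@98] asks=[-]
After op 4 [order #4] limit_buy(price=98, qty=8): fills=none; bids=[#2:3@98 #4:8@98] asks=[-]
After op 5 [order #5] limit_buy(price=102, qty=2): fills=none; bids=[#5:2@102 #2:3@98 #4:8@98] asks=[-]
After op 6 [order #6] limit_buy(price=105, qty=4): fills=none; bids=[#6:4@105 #5:2@102 #2:3@98 #4:8@98] asks=[-]
After op 7 [order #100] limit_sell(price=100, qty=5): fills=#6x#100:4@105 #5x#100:1@102; bids=[#5:1@102 #2:3@98 #4:8@98] asks=[-]
After op 8 [order #101] limit_buy(price=105, qty=5): fills=none; bids=[#101:5@105 #5:1@102 #2:3@98 #4:8@98] asks=[-]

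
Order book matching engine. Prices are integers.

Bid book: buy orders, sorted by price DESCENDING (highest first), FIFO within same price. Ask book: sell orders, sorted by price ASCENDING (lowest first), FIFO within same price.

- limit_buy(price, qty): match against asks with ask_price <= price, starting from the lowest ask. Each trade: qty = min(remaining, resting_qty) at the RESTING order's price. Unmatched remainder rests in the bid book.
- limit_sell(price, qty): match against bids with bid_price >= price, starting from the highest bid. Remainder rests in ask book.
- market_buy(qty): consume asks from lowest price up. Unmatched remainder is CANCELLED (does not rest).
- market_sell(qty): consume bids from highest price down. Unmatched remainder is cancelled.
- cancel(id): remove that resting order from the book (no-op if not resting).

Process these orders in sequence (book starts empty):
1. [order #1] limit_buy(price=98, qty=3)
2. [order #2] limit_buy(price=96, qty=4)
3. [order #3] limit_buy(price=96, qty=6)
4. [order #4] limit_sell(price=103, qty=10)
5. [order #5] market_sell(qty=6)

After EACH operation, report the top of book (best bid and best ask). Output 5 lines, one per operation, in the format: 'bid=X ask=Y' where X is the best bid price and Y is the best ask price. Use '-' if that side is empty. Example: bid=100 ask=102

After op 1 [order #1] limit_buy(price=98, qty=3): fills=none; bids=[#1:3@98] asks=[-]
After op 2 [order #2] limit_buy(price=96, qty=4): fills=none; bids=[#1:3@98 #2:4@96] asks=[-]
After op 3 [order #3] limit_buy(price=96, qty=6): fills=none; bids=[#1:3@98 #2:4@96 #3:6@96] asks=[-]
After op 4 [order #4] limit_sell(price=103, qty=10): fills=none; bids=[#1:3@98 #2:4@96 #3:6@96] asks=[#4:10@103]
After op 5 [order #5] market_sell(qty=6): fills=#1x#5:3@98 #2x#5:3@96; bids=[#2:1@96 #3:6@96] asks=[#4:10@103]

Answer: bid=98 ask=-
bid=98 ask=-
bid=98 ask=-
bid=98 ask=103
bid=96 ask=103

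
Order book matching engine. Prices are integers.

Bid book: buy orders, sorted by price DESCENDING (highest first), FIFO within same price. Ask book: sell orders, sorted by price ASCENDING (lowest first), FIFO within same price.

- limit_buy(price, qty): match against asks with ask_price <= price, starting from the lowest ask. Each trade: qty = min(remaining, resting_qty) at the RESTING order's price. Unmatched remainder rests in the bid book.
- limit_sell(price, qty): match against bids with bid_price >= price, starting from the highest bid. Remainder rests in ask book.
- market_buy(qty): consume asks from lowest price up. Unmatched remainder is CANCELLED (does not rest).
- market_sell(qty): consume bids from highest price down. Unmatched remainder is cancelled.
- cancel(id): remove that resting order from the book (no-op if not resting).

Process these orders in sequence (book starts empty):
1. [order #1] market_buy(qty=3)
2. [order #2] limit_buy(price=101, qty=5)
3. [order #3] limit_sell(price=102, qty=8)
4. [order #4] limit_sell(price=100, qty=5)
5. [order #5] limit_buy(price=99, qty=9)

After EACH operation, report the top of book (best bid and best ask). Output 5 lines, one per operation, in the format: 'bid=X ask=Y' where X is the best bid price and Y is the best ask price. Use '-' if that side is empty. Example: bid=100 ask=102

Answer: bid=- ask=-
bid=101 ask=-
bid=101 ask=102
bid=- ask=102
bid=99 ask=102

Derivation:
After op 1 [order #1] market_buy(qty=3): fills=none; bids=[-] asks=[-]
After op 2 [order #2] limit_buy(price=101, qty=5): fills=none; bids=[#2:5@101] asks=[-]
After op 3 [order #3] limit_sell(price=102, qty=8): fills=none; bids=[#2:5@101] asks=[#3:8@102]
After op 4 [order #4] limit_sell(price=100, qty=5): fills=#2x#4:5@101; bids=[-] asks=[#3:8@102]
After op 5 [order #5] limit_buy(price=99, qty=9): fills=none; bids=[#5:9@99] asks=[#3:8@102]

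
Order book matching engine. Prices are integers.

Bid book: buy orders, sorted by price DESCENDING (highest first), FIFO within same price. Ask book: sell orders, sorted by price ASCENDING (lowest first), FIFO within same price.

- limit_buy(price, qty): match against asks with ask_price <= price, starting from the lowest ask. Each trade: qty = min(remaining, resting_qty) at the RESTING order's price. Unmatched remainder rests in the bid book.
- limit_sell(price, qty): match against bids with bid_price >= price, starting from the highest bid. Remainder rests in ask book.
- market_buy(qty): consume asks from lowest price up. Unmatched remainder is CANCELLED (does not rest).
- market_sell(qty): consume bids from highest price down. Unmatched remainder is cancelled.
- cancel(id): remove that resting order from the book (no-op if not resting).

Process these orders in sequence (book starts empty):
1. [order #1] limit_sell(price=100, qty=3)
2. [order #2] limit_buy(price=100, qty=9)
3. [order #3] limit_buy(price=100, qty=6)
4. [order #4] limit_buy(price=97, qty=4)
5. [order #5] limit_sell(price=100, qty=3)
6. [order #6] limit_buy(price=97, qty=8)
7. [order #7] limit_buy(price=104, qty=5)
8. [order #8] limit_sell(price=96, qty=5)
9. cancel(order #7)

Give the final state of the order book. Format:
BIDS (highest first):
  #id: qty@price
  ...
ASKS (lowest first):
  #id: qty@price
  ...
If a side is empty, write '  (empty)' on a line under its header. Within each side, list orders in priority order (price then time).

After op 1 [order #1] limit_sell(price=100, qty=3): fills=none; bids=[-] asks=[#1:3@100]
After op 2 [order #2] limit_buy(price=100, qty=9): fills=#2x#1:3@100; bids=[#2:6@100] asks=[-]
After op 3 [order #3] limit_buy(price=100, qty=6): fills=none; bids=[#2:6@100 #3:6@100] asks=[-]
After op 4 [order #4] limit_buy(price=97, qty=4): fills=none; bids=[#2:6@100 #3:6@100 #4:4@97] asks=[-]
After op 5 [order #5] limit_sell(price=100, qty=3): fills=#2x#5:3@100; bids=[#2:3@100 #3:6@100 #4:4@97] asks=[-]
After op 6 [order #6] limit_buy(price=97, qty=8): fills=none; bids=[#2:3@100 #3:6@100 #4:4@97 #6:8@97] asks=[-]
After op 7 [order #7] limit_buy(price=104, qty=5): fills=none; bids=[#7:5@104 #2:3@100 #3:6@100 #4:4@97 #6:8@97] asks=[-]
After op 8 [order #8] limit_sell(price=96, qty=5): fills=#7x#8:5@104; bids=[#2:3@100 #3:6@100 #4:4@97 #6:8@97] asks=[-]
After op 9 cancel(order #7): fills=none; bids=[#2:3@100 #3:6@100 #4:4@97 #6:8@97] asks=[-]

Answer: BIDS (highest first):
  #2: 3@100
  #3: 6@100
  #4: 4@97
  #6: 8@97
ASKS (lowest first):
  (empty)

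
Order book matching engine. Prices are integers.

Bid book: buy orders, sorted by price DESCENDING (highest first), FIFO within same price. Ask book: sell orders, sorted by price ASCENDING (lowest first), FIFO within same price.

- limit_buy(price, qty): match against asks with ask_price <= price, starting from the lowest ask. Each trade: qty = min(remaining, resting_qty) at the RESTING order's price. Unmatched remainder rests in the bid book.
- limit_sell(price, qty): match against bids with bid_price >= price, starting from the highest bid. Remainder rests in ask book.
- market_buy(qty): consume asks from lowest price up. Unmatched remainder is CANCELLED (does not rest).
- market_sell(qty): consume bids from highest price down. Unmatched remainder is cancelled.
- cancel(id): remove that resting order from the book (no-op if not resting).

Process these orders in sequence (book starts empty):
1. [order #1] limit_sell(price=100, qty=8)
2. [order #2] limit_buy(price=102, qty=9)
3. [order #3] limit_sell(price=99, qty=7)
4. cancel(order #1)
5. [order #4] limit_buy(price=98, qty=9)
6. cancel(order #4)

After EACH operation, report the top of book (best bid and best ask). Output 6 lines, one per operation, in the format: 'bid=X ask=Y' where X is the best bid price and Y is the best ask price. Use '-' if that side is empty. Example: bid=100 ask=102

After op 1 [order #1] limit_sell(price=100, qty=8): fills=none; bids=[-] asks=[#1:8@100]
After op 2 [order #2] limit_buy(price=102, qty=9): fills=#2x#1:8@100; bids=[#2:1@102] asks=[-]
After op 3 [order #3] limit_sell(price=99, qty=7): fills=#2x#3:1@102; bids=[-] asks=[#3:6@99]
After op 4 cancel(order #1): fills=none; bids=[-] asks=[#3:6@99]
After op 5 [order #4] limit_buy(price=98, qty=9): fills=none; bids=[#4:9@98] asks=[#3:6@99]
After op 6 cancel(order #4): fills=none; bids=[-] asks=[#3:6@99]

Answer: bid=- ask=100
bid=102 ask=-
bid=- ask=99
bid=- ask=99
bid=98 ask=99
bid=- ask=99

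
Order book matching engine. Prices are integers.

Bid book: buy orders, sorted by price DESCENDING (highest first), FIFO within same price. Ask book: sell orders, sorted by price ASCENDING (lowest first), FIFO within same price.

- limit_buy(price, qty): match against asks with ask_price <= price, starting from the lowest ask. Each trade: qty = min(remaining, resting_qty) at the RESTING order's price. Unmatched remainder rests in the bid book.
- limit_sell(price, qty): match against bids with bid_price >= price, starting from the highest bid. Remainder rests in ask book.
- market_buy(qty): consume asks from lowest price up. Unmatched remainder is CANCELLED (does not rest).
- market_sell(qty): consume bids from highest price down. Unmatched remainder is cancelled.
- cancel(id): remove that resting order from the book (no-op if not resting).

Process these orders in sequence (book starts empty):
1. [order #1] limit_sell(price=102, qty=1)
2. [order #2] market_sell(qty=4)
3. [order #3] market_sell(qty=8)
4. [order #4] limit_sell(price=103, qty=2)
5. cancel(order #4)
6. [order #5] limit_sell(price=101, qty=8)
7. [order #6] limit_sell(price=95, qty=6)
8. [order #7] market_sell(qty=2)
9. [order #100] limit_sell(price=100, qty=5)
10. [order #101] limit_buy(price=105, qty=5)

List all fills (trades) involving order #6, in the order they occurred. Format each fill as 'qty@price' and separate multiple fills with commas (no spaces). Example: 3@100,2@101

After op 1 [order #1] limit_sell(price=102, qty=1): fills=none; bids=[-] asks=[#1:1@102]
After op 2 [order #2] market_sell(qty=4): fills=none; bids=[-] asks=[#1:1@102]
After op 3 [order #3] market_sell(qty=8): fills=none; bids=[-] asks=[#1:1@102]
After op 4 [order #4] limit_sell(price=103, qty=2): fills=none; bids=[-] asks=[#1:1@102 #4:2@103]
After op 5 cancel(order #4): fills=none; bids=[-] asks=[#1:1@102]
After op 6 [order #5] limit_sell(price=101, qty=8): fills=none; bids=[-] asks=[#5:8@101 #1:1@102]
After op 7 [order #6] limit_sell(price=95, qty=6): fills=none; bids=[-] asks=[#6:6@95 #5:8@101 #1:1@102]
After op 8 [order #7] market_sell(qty=2): fills=none; bids=[-] asks=[#6:6@95 #5:8@101 #1:1@102]
After op 9 [order #100] limit_sell(price=100, qty=5): fills=none; bids=[-] asks=[#6:6@95 #100:5@100 #5:8@101 #1:1@102]
After op 10 [order #101] limit_buy(price=105, qty=5): fills=#101x#6:5@95; bids=[-] asks=[#6:1@95 #100:5@100 #5:8@101 #1:1@102]

Answer: 5@95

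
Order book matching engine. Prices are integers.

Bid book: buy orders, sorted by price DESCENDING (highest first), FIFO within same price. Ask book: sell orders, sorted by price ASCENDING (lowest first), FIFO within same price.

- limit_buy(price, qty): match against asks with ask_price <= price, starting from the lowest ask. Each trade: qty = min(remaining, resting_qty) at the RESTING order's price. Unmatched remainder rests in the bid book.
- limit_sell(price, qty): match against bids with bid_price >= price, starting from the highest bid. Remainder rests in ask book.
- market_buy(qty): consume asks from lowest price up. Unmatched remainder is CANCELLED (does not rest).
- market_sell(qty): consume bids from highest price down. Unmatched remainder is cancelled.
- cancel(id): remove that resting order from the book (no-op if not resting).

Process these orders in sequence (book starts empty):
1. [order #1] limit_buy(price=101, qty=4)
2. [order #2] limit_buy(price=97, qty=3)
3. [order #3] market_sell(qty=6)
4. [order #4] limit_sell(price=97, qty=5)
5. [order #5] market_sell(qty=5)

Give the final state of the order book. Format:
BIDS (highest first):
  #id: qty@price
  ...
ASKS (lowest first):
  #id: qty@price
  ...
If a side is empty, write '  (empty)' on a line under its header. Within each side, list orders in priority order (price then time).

Answer: BIDS (highest first):
  (empty)
ASKS (lowest first):
  #4: 4@97

Derivation:
After op 1 [order #1] limit_buy(price=101, qty=4): fills=none; bids=[#1:4@101] asks=[-]
After op 2 [order #2] limit_buy(price=97, qty=3): fills=none; bids=[#1:4@101 #2:3@97] asks=[-]
After op 3 [order #3] market_sell(qty=6): fills=#1x#3:4@101 #2x#3:2@97; bids=[#2:1@97] asks=[-]
After op 4 [order #4] limit_sell(price=97, qty=5): fills=#2x#4:1@97; bids=[-] asks=[#4:4@97]
After op 5 [order #5] market_sell(qty=5): fills=none; bids=[-] asks=[#4:4@97]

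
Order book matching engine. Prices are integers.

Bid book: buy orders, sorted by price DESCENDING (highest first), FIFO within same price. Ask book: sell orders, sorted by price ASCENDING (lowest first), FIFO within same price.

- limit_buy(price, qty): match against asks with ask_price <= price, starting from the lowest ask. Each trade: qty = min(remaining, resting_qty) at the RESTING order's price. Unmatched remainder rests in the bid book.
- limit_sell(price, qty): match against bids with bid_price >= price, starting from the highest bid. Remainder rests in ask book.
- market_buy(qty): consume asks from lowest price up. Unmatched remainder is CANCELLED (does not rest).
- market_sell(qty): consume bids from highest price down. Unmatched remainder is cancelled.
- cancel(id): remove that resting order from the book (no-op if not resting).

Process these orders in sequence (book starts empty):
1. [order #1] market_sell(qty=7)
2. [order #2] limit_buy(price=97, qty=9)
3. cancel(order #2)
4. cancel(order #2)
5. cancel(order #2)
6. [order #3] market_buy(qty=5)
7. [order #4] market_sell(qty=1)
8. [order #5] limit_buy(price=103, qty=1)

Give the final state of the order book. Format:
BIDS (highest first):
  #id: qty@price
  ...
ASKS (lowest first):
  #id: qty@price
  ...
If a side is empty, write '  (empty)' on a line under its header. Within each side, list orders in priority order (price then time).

Answer: BIDS (highest first):
  #5: 1@103
ASKS (lowest first):
  (empty)

Derivation:
After op 1 [order #1] market_sell(qty=7): fills=none; bids=[-] asks=[-]
After op 2 [order #2] limit_buy(price=97, qty=9): fills=none; bids=[#2:9@97] asks=[-]
After op 3 cancel(order #2): fills=none; bids=[-] asks=[-]
After op 4 cancel(order #2): fills=none; bids=[-] asks=[-]
After op 5 cancel(order #2): fills=none; bids=[-] asks=[-]
After op 6 [order #3] market_buy(qty=5): fills=none; bids=[-] asks=[-]
After op 7 [order #4] market_sell(qty=1): fills=none; bids=[-] asks=[-]
After op 8 [order #5] limit_buy(price=103, qty=1): fills=none; bids=[#5:1@103] asks=[-]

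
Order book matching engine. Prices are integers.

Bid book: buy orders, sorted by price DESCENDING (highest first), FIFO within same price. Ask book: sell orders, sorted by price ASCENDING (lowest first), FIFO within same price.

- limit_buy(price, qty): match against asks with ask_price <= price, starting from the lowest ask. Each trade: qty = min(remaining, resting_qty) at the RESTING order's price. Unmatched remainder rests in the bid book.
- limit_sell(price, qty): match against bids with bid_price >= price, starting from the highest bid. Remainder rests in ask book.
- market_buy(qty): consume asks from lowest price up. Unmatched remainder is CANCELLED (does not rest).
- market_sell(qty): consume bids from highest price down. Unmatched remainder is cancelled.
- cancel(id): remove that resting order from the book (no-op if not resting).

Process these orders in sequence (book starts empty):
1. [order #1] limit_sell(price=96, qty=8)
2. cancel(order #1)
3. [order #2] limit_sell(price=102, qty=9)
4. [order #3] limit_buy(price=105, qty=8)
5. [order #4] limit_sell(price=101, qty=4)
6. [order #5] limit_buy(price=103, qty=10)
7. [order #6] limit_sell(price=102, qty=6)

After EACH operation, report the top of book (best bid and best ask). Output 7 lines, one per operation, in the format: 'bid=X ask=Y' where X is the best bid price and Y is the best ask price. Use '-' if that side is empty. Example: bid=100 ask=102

Answer: bid=- ask=96
bid=- ask=-
bid=- ask=102
bid=- ask=102
bid=- ask=101
bid=103 ask=-
bid=- ask=102

Derivation:
After op 1 [order #1] limit_sell(price=96, qty=8): fills=none; bids=[-] asks=[#1:8@96]
After op 2 cancel(order #1): fills=none; bids=[-] asks=[-]
After op 3 [order #2] limit_sell(price=102, qty=9): fills=none; bids=[-] asks=[#2:9@102]
After op 4 [order #3] limit_buy(price=105, qty=8): fills=#3x#2:8@102; bids=[-] asks=[#2:1@102]
After op 5 [order #4] limit_sell(price=101, qty=4): fills=none; bids=[-] asks=[#4:4@101 #2:1@102]
After op 6 [order #5] limit_buy(price=103, qty=10): fills=#5x#4:4@101 #5x#2:1@102; bids=[#5:5@103] asks=[-]
After op 7 [order #6] limit_sell(price=102, qty=6): fills=#5x#6:5@103; bids=[-] asks=[#6:1@102]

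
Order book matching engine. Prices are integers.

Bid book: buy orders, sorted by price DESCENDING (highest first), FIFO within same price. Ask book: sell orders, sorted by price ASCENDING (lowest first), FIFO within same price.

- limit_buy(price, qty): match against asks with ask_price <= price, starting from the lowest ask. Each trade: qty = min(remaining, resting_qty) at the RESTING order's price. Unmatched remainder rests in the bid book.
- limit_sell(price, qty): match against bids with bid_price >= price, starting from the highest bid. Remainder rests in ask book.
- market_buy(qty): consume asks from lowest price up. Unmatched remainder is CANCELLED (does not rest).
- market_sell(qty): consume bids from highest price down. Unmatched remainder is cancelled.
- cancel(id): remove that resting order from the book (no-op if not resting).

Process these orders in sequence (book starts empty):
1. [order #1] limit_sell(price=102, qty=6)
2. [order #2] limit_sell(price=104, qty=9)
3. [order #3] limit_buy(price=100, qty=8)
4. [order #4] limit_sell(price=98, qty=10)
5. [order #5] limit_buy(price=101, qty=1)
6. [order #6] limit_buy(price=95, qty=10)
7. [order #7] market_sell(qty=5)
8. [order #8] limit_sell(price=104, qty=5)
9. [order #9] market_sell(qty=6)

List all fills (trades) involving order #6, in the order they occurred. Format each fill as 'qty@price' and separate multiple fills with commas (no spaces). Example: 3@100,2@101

After op 1 [order #1] limit_sell(price=102, qty=6): fills=none; bids=[-] asks=[#1:6@102]
After op 2 [order #2] limit_sell(price=104, qty=9): fills=none; bids=[-] asks=[#1:6@102 #2:9@104]
After op 3 [order #3] limit_buy(price=100, qty=8): fills=none; bids=[#3:8@100] asks=[#1:6@102 #2:9@104]
After op 4 [order #4] limit_sell(price=98, qty=10): fills=#3x#4:8@100; bids=[-] asks=[#4:2@98 #1:6@102 #2:9@104]
After op 5 [order #5] limit_buy(price=101, qty=1): fills=#5x#4:1@98; bids=[-] asks=[#4:1@98 #1:6@102 #2:9@104]
After op 6 [order #6] limit_buy(price=95, qty=10): fills=none; bids=[#6:10@95] asks=[#4:1@98 #1:6@102 #2:9@104]
After op 7 [order #7] market_sell(qty=5): fills=#6x#7:5@95; bids=[#6:5@95] asks=[#4:1@98 #1:6@102 #2:9@104]
After op 8 [order #8] limit_sell(price=104, qty=5): fills=none; bids=[#6:5@95] asks=[#4:1@98 #1:6@102 #2:9@104 #8:5@104]
After op 9 [order #9] market_sell(qty=6): fills=#6x#9:5@95; bids=[-] asks=[#4:1@98 #1:6@102 #2:9@104 #8:5@104]

Answer: 5@95,5@95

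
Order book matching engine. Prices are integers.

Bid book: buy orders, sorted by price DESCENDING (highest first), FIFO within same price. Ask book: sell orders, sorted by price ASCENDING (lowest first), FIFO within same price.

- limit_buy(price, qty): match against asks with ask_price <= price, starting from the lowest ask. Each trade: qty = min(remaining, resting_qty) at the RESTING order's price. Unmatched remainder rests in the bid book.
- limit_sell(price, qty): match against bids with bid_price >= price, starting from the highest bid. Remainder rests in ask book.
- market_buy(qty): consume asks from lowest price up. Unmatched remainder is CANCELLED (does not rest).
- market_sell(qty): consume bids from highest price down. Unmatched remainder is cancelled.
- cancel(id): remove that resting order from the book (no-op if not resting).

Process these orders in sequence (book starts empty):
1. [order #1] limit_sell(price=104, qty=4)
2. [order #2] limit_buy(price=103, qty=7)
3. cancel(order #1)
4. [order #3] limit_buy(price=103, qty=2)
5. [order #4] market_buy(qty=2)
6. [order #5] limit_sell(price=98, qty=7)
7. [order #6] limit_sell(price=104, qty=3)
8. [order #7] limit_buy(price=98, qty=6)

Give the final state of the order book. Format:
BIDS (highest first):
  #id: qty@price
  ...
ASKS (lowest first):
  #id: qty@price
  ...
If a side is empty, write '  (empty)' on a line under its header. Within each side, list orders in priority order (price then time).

After op 1 [order #1] limit_sell(price=104, qty=4): fills=none; bids=[-] asks=[#1:4@104]
After op 2 [order #2] limit_buy(price=103, qty=7): fills=none; bids=[#2:7@103] asks=[#1:4@104]
After op 3 cancel(order #1): fills=none; bids=[#2:7@103] asks=[-]
After op 4 [order #3] limit_buy(price=103, qty=2): fills=none; bids=[#2:7@103 #3:2@103] asks=[-]
After op 5 [order #4] market_buy(qty=2): fills=none; bids=[#2:7@103 #3:2@103] asks=[-]
After op 6 [order #5] limit_sell(price=98, qty=7): fills=#2x#5:7@103; bids=[#3:2@103] asks=[-]
After op 7 [order #6] limit_sell(price=104, qty=3): fills=none; bids=[#3:2@103] asks=[#6:3@104]
After op 8 [order #7] limit_buy(price=98, qty=6): fills=none; bids=[#3:2@103 #7:6@98] asks=[#6:3@104]

Answer: BIDS (highest first):
  #3: 2@103
  #7: 6@98
ASKS (lowest first):
  #6: 3@104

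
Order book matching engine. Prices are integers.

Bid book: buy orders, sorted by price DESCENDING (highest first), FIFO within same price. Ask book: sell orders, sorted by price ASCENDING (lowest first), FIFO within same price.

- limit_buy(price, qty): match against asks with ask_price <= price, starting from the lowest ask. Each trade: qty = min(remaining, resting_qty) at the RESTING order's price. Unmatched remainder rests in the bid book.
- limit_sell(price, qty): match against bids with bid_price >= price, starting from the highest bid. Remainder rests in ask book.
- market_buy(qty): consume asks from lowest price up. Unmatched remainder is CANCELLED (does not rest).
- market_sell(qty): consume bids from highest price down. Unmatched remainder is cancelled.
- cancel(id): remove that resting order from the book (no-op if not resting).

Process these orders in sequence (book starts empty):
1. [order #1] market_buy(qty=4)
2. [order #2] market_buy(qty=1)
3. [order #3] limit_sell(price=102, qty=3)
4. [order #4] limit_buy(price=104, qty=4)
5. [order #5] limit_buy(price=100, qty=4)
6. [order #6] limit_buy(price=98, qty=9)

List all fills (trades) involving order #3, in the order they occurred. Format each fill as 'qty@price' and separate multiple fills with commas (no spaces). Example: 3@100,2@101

Answer: 3@102

Derivation:
After op 1 [order #1] market_buy(qty=4): fills=none; bids=[-] asks=[-]
After op 2 [order #2] market_buy(qty=1): fills=none; bids=[-] asks=[-]
After op 3 [order #3] limit_sell(price=102, qty=3): fills=none; bids=[-] asks=[#3:3@102]
After op 4 [order #4] limit_buy(price=104, qty=4): fills=#4x#3:3@102; bids=[#4:1@104] asks=[-]
After op 5 [order #5] limit_buy(price=100, qty=4): fills=none; bids=[#4:1@104 #5:4@100] asks=[-]
After op 6 [order #6] limit_buy(price=98, qty=9): fills=none; bids=[#4:1@104 #5:4@100 #6:9@98] asks=[-]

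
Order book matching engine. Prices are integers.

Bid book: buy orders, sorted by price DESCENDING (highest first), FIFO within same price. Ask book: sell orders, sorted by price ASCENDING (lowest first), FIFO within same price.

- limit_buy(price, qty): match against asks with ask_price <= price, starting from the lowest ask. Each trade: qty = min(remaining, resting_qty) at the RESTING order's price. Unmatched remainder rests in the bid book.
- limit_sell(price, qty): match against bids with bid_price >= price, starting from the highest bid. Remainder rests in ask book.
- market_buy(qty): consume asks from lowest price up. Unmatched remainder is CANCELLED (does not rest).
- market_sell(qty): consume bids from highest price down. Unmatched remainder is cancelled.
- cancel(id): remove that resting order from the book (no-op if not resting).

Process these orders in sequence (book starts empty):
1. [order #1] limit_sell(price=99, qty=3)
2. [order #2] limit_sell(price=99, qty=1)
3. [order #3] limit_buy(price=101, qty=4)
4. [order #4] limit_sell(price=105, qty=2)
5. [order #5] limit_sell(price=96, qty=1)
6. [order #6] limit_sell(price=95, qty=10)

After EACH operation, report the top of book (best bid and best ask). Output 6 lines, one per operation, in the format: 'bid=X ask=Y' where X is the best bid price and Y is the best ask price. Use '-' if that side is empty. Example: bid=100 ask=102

Answer: bid=- ask=99
bid=- ask=99
bid=- ask=-
bid=- ask=105
bid=- ask=96
bid=- ask=95

Derivation:
After op 1 [order #1] limit_sell(price=99, qty=3): fills=none; bids=[-] asks=[#1:3@99]
After op 2 [order #2] limit_sell(price=99, qty=1): fills=none; bids=[-] asks=[#1:3@99 #2:1@99]
After op 3 [order #3] limit_buy(price=101, qty=4): fills=#3x#1:3@99 #3x#2:1@99; bids=[-] asks=[-]
After op 4 [order #4] limit_sell(price=105, qty=2): fills=none; bids=[-] asks=[#4:2@105]
After op 5 [order #5] limit_sell(price=96, qty=1): fills=none; bids=[-] asks=[#5:1@96 #4:2@105]
After op 6 [order #6] limit_sell(price=95, qty=10): fills=none; bids=[-] asks=[#6:10@95 #5:1@96 #4:2@105]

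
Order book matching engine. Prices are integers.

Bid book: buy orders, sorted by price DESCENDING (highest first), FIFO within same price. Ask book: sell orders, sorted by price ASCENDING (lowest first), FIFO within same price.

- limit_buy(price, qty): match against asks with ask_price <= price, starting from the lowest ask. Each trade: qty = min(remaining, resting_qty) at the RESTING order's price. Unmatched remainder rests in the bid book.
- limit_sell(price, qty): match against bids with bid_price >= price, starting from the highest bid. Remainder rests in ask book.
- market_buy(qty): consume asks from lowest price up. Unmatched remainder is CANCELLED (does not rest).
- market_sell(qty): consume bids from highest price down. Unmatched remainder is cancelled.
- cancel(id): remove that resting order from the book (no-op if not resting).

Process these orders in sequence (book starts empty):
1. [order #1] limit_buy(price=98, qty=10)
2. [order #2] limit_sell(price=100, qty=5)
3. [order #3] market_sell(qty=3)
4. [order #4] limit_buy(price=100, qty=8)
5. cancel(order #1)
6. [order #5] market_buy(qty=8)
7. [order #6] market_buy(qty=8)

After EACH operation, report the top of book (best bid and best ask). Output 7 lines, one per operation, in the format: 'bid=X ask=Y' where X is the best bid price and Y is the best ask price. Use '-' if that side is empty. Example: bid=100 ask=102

Answer: bid=98 ask=-
bid=98 ask=100
bid=98 ask=100
bid=100 ask=-
bid=100 ask=-
bid=100 ask=-
bid=100 ask=-

Derivation:
After op 1 [order #1] limit_buy(price=98, qty=10): fills=none; bids=[#1:10@98] asks=[-]
After op 2 [order #2] limit_sell(price=100, qty=5): fills=none; bids=[#1:10@98] asks=[#2:5@100]
After op 3 [order #3] market_sell(qty=3): fills=#1x#3:3@98; bids=[#1:7@98] asks=[#2:5@100]
After op 4 [order #4] limit_buy(price=100, qty=8): fills=#4x#2:5@100; bids=[#4:3@100 #1:7@98] asks=[-]
After op 5 cancel(order #1): fills=none; bids=[#4:3@100] asks=[-]
After op 6 [order #5] market_buy(qty=8): fills=none; bids=[#4:3@100] asks=[-]
After op 7 [order #6] market_buy(qty=8): fills=none; bids=[#4:3@100] asks=[-]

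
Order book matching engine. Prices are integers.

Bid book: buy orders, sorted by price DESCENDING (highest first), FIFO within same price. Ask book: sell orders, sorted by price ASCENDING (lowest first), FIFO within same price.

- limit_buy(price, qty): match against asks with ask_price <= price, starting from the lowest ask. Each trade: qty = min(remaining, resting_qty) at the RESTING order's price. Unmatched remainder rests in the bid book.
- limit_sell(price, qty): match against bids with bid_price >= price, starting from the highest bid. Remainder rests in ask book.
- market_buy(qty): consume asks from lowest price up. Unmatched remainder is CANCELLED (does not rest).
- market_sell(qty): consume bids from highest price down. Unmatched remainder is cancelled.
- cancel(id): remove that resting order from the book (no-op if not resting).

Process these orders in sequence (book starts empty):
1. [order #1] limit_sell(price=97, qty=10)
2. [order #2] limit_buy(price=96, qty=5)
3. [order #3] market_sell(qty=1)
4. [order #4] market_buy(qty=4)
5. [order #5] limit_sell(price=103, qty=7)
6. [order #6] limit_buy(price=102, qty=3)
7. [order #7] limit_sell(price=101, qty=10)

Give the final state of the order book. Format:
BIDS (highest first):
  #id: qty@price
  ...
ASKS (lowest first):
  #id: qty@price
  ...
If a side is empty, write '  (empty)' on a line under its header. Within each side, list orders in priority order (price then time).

After op 1 [order #1] limit_sell(price=97, qty=10): fills=none; bids=[-] asks=[#1:10@97]
After op 2 [order #2] limit_buy(price=96, qty=5): fills=none; bids=[#2:5@96] asks=[#1:10@97]
After op 3 [order #3] market_sell(qty=1): fills=#2x#3:1@96; bids=[#2:4@96] asks=[#1:10@97]
After op 4 [order #4] market_buy(qty=4): fills=#4x#1:4@97; bids=[#2:4@96] asks=[#1:6@97]
After op 5 [order #5] limit_sell(price=103, qty=7): fills=none; bids=[#2:4@96] asks=[#1:6@97 #5:7@103]
After op 6 [order #6] limit_buy(price=102, qty=3): fills=#6x#1:3@97; bids=[#2:4@96] asks=[#1:3@97 #5:7@103]
After op 7 [order #7] limit_sell(price=101, qty=10): fills=none; bids=[#2:4@96] asks=[#1:3@97 #7:10@101 #5:7@103]

Answer: BIDS (highest first):
  #2: 4@96
ASKS (lowest first):
  #1: 3@97
  #7: 10@101
  #5: 7@103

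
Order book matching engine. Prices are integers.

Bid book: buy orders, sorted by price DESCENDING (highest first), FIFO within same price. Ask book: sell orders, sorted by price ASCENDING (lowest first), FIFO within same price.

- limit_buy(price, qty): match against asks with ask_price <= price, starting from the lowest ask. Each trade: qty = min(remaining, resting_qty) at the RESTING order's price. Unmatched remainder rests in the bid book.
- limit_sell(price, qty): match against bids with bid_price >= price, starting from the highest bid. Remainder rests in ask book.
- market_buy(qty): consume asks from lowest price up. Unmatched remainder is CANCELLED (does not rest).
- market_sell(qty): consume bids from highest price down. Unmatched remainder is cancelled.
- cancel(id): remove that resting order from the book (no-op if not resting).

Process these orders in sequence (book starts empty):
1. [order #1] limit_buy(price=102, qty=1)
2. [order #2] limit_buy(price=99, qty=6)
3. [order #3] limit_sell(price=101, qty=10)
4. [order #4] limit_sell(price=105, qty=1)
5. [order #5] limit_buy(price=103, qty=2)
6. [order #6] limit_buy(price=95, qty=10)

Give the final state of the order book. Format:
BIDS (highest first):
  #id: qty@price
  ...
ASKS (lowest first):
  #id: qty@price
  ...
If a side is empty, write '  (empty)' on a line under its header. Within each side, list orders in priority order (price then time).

After op 1 [order #1] limit_buy(price=102, qty=1): fills=none; bids=[#1:1@102] asks=[-]
After op 2 [order #2] limit_buy(price=99, qty=6): fills=none; bids=[#1:1@102 #2:6@99] asks=[-]
After op 3 [order #3] limit_sell(price=101, qty=10): fills=#1x#3:1@102; bids=[#2:6@99] asks=[#3:9@101]
After op 4 [order #4] limit_sell(price=105, qty=1): fills=none; bids=[#2:6@99] asks=[#3:9@101 #4:1@105]
After op 5 [order #5] limit_buy(price=103, qty=2): fills=#5x#3:2@101; bids=[#2:6@99] asks=[#3:7@101 #4:1@105]
After op 6 [order #6] limit_buy(price=95, qty=10): fills=none; bids=[#2:6@99 #6:10@95] asks=[#3:7@101 #4:1@105]

Answer: BIDS (highest first):
  #2: 6@99
  #6: 10@95
ASKS (lowest first):
  #3: 7@101
  #4: 1@105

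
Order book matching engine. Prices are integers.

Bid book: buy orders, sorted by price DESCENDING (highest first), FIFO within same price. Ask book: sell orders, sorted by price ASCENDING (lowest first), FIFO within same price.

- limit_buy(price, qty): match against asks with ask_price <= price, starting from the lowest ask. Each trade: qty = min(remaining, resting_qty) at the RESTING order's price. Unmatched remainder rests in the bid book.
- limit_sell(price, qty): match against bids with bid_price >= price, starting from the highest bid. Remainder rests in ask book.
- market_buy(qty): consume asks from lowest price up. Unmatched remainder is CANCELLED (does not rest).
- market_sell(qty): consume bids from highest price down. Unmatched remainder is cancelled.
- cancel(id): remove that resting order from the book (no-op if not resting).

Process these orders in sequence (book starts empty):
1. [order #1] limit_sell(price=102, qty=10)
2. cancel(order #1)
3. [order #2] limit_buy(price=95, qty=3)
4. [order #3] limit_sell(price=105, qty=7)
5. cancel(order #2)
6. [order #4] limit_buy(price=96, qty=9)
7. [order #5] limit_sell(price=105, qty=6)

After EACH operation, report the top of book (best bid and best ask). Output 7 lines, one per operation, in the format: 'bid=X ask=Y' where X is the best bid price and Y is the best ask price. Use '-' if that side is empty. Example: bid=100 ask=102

Answer: bid=- ask=102
bid=- ask=-
bid=95 ask=-
bid=95 ask=105
bid=- ask=105
bid=96 ask=105
bid=96 ask=105

Derivation:
After op 1 [order #1] limit_sell(price=102, qty=10): fills=none; bids=[-] asks=[#1:10@102]
After op 2 cancel(order #1): fills=none; bids=[-] asks=[-]
After op 3 [order #2] limit_buy(price=95, qty=3): fills=none; bids=[#2:3@95] asks=[-]
After op 4 [order #3] limit_sell(price=105, qty=7): fills=none; bids=[#2:3@95] asks=[#3:7@105]
After op 5 cancel(order #2): fills=none; bids=[-] asks=[#3:7@105]
After op 6 [order #4] limit_buy(price=96, qty=9): fills=none; bids=[#4:9@96] asks=[#3:7@105]
After op 7 [order #5] limit_sell(price=105, qty=6): fills=none; bids=[#4:9@96] asks=[#3:7@105 #5:6@105]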